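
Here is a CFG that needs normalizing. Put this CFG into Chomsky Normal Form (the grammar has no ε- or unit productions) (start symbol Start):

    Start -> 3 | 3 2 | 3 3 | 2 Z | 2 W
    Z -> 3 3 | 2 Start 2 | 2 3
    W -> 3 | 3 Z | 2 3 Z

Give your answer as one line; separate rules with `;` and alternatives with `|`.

Start -> 3 | X1 X2 | X1 X1 | X2 Z | X2 W; Z -> X1 X1 | X2 Y1 | X2 X1; W -> 3 | X1 Z | X2 Y2; X1 -> 3; X2 -> 2; Y1 -> Start X2; Y2 -> X1 Z

Introduce a nonterminal for each terminal appearing in a rule of length ≥ 2: X1 → 3, X2 → 2.
Binarize each right-hand side of length ≥ 3 by chaining fresh nonterminals (Y1, Y2, …): affected rules were Z → X2 Start X2; W → X2 X1 Z.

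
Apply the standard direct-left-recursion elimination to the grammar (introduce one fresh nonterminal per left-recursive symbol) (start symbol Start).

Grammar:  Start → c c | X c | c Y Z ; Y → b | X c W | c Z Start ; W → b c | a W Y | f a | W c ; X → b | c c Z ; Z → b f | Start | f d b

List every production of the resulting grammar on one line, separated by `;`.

W is directly left-recursive.
For W: α = {c}, β = {b c, a W Y, f a}. Rewrite as W → β W1 and W1 → α W1 | ε.

Start → c c | X c | c Y Z; Y → b | X c W | c Z Start; W → b c W1 | a W Y W1 | f a W1; X → b | c c Z; Z → b f | Start | f d b; W1 → c W1 | ε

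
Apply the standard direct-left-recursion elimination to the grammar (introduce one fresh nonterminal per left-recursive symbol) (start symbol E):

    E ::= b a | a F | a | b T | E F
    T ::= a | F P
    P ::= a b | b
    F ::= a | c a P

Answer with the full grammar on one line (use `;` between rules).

Directly left-recursive nonterminal: E.
For E: α = {F}, β = {b a, a F, a, b T}. Rewrite as E → β E' and E' → α E' | ε.

E ::= b a E' | a F E' | a E' | b T E'; T ::= a | F P; P ::= a b | b; F ::= a | c a P; E' ::= F E' | ε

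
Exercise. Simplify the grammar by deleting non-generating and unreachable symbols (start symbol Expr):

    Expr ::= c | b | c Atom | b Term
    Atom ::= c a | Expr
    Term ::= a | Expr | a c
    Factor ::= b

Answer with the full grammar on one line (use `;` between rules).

Expr ::= c | b | c Atom | b Term; Atom ::= c a | Expr; Term ::= a | Expr | a c

Generating nonterminals: {Atom, Expr, Factor, Term}.
Reachable from Expr after that: {Atom, Expr, Term}.
Removed useless symbols: {Factor} and every production mentioning them.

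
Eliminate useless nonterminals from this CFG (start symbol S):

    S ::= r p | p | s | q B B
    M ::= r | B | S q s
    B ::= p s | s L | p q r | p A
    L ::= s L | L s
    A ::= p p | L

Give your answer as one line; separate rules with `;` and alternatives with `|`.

S ::= r p | p | s | q B B; B ::= p s | p q r | p A; A ::= p p

Generating nonterminals: {A, B, M, S}.
Reachable from S after that: {A, B, S}.
Removed useless symbols: {L, M} and every production mentioning them.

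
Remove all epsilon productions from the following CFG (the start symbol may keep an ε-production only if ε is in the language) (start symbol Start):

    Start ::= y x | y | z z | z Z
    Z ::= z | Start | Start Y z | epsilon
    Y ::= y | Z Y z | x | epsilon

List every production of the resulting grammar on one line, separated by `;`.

Nullable nonterminals: {Y, Z}.
ε ∉ L(G), so no ε-production is kept.
Add the nullable-subset variants: Start → z Z gives z Z | z. Z → Start Y z gives Start Y z | Start z. Y → Z Y z gives Z Y z | Z z | Y z | z.

Start ::= y x | y | z z | z Z | z; Z ::= z | Start | Start Y z | Start z; Y ::= y | Z Y z | Z z | Y z | z | x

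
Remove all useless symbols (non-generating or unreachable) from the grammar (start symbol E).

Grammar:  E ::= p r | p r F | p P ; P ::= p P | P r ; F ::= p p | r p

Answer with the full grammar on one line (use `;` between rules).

E ::= p r | p r F; F ::= p p | r p

Generating nonterminals: {E, F}.
Reachable from E after that: {E, F}.
Removed useless symbols: {P} and every production mentioning them.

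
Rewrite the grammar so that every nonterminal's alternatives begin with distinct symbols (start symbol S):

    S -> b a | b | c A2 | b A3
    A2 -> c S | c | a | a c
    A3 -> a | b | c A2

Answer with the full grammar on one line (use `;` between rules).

S -> c A2 | b S'; A2 -> c A2' | a A2''; A3 -> a | b | c A2; S' -> a | ε | A3; A2' -> S | ε; A2'' -> ε | c

S has alternatives sharing prefix 'b': factor to S → b S' with S' → a | ε | A3.
A2 has alternatives sharing prefix 'c': factor to A2 → c A2' with A2' → S | ε.
A2 has alternatives sharing prefix 'a': factor to A2 → a A2'' with A2'' → ε | c.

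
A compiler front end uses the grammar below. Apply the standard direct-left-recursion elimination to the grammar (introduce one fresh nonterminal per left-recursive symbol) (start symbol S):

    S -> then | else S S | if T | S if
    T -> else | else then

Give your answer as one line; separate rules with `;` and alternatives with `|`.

Directly left-recursive nonterminal: S.
For S: α = {if}, β = {then, else S S, if T}. Rewrite as S → β S' and S' → α S' | ε.

S -> then S' | else S S S' | if T S'; T -> else | else then; S' -> if S' | epsilon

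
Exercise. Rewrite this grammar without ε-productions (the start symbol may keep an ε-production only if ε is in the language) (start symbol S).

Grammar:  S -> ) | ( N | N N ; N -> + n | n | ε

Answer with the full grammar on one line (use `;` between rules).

S -> ) | ( N | ( | N N | N | ε; N -> + n | n

The nullable symbols are {N, S}.
ε ∈ L(G) since S is nullable, so keep S → ε.
Add the nullable-subset variants: S → ( N gives ( N | (. S → N N gives N N | N.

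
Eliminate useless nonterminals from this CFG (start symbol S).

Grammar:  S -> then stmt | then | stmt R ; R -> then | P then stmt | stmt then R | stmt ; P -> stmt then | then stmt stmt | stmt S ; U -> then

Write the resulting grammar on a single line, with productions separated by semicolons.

S -> then stmt | then | stmt R; R -> then | P then stmt | stmt then R | stmt; P -> stmt then | then stmt stmt | stmt S

Generating nonterminals: {P, R, S, U}.
Reachable from S after that: {P, R, S}.
Removed useless symbols: {U} and every production mentioning them.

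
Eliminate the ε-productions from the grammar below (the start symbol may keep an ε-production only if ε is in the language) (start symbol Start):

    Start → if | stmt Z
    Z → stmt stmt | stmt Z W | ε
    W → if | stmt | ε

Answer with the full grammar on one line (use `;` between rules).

The nullable symbols are {W, Z}.
ε ∉ L(G), so no ε-production is kept.
For each production, add variants omitting each subset of nullable occurrences: Start → stmt Z gives stmt Z | stmt. Z → stmt Z W gives stmt Z W | stmt Z | stmt W | stmt.

Start → if | stmt Z | stmt; Z → stmt stmt | stmt Z W | stmt Z | stmt W | stmt; W → if | stmt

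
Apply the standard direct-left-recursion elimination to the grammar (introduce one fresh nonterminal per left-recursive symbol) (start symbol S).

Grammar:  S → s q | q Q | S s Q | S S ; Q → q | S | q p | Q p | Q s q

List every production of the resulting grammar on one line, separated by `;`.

S, Q are directly left-recursive.
For S: α = {s Q, S}, β = {s q, q Q}. Rewrite as S → β S' and S' → α S' | ε.
For Q: α = {p, s q}, β = {q, S, q p}. Rewrite as Q → β Q' and Q' → α Q' | ε.

S → s q S' | q Q S'; Q → q Q' | S Q' | q p Q'; S' → s Q S' | S S' | ε; Q' → p Q' | s q Q' | ε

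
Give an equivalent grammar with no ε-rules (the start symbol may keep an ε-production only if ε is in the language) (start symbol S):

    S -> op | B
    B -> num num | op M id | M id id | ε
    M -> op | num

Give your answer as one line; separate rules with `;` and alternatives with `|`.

S -> op | B | ε; B -> num num | op M id | M id id; M -> op | num

The nullable symbols are {B, S}.
ε ∈ L(G) since S is nullable, so keep S → ε.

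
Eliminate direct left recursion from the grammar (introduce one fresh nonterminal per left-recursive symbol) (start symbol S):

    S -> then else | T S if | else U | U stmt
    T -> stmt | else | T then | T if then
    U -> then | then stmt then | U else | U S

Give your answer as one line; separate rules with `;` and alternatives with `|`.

Directly left-recursive nonterminals: T, U.
For T: α = {then, if then}, β = {stmt, else}. Rewrite as T → β T' and T' → α T' | ε.
For U: α = {else, S}, β = {then, then stmt then}. Rewrite as U → β U' and U' → α U' | ε.

S -> then else | T S if | else U | U stmt; T -> stmt T' | else T'; U -> then U' | then stmt then U'; T' -> then T' | if then T' | ε; U' -> else U' | S U' | ε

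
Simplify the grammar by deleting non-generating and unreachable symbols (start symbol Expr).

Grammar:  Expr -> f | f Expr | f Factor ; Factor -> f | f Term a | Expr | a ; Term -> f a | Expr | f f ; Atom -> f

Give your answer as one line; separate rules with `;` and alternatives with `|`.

Expr -> f | f Expr | f Factor; Factor -> f | f Term a | Expr | a; Term -> f a | Expr | f f

Generating nonterminals: {Atom, Expr, Factor, Term}.
Reachable from Expr after that: {Expr, Factor, Term}.
Removed useless symbols: {Atom} and every production mentioning them.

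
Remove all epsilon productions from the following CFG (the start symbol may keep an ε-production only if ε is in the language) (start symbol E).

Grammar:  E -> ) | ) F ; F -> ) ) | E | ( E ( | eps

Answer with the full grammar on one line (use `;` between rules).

E -> ) | ) F; F -> ) ) | E | ( E (

The nullable symbols are {F}.
ε ∉ L(G), so no ε-production is kept.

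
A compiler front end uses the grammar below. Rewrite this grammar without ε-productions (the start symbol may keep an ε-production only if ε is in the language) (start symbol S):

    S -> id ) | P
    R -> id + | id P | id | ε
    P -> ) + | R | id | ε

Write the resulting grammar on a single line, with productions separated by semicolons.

S -> id ) | P | ε; R -> id + | id P | id; P -> ) + | R | id

Nullable nonterminals: {P, R, S}.
ε ∈ L(G) since S is nullable, so keep S → ε.
Add the nullable-subset variants: R → id P gives id P | id.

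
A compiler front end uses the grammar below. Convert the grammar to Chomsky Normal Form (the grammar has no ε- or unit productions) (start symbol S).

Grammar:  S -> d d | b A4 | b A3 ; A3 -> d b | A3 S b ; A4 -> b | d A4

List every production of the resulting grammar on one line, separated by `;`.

S -> X1 X1 | X2 A4 | X2 A3; A3 -> X1 X2 | A3 Y1; A4 -> b | X1 A4; X1 -> d; X2 -> b; Y1 -> S X2

Introduce a nonterminal for each terminal appearing in a rule of length ≥ 2: X1 → d, X2 → b.
Binarize each right-hand side of length ≥ 3 by chaining fresh nonterminals (Y1, Y2, …): affected rules were A3 → A3 S X2.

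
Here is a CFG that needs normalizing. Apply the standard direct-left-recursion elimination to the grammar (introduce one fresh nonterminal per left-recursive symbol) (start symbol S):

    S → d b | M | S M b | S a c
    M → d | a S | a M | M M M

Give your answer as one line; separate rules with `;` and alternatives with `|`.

Left recursion appears on S, M.
For S: α = {M b, a c}, β = {d b, M}. Rewrite as S → β S' and S' → α S' | ε.
For M: α = {M M}, β = {d, a S, a M}. Rewrite as M → β M' and M' → α M' | ε.

S → d b S' | M S'; M → d M' | a S M' | a M M'; S' → M b S' | a c S' | ε; M' → M M M' | ε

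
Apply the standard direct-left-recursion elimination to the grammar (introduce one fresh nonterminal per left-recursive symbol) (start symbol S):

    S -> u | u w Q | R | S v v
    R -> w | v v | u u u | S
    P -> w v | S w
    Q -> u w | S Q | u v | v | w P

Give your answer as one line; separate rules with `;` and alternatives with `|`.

S -> u S' | u w Q S' | R S'; R -> w | v v | u u u | S; P -> w v | S w; Q -> u w | S Q | u v | v | w P; S' -> v v S' | ε

S is directly left-recursive.
For S: α = {v v}, β = {u, u w Q, R}. Rewrite as S → β S' and S' → α S' | ε.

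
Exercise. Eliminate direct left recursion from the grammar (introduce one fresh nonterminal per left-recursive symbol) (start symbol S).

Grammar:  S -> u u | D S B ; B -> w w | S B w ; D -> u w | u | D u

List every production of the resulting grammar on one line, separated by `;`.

S -> u u | D S B; B -> w w | S B w; D -> u w D' | u D'; D' -> u D' | ε

Directly left-recursive nonterminal: D.
For D: α = {u}, β = {u w, u}. Rewrite as D → β D' and D' → α D' | ε.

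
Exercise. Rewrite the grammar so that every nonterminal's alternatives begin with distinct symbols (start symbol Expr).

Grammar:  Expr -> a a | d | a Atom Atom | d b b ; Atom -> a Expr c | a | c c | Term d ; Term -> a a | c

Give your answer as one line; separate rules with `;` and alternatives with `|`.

Expr -> a Expr1 | d Expr2; Atom -> c c | Term d | a Atom1; Term -> a a | c; Expr1 -> a | Atom Atom; Expr2 -> ε | b b; Atom1 -> Expr c | ε

Expr has alternatives sharing prefix 'a': factor to Expr → a Expr1 with Expr1 → a | Atom Atom.
Expr has alternatives sharing prefix 'd': factor to Expr → d Expr2 with Expr2 → ε | b b.
Atom has alternatives sharing prefix 'a': factor to Atom → a Atom1 with Atom1 → Expr c | ε.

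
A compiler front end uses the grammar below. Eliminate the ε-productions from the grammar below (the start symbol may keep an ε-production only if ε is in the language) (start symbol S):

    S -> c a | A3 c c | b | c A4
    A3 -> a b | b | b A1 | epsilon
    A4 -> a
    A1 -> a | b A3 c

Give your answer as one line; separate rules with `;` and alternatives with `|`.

S -> c a | A3 c c | c c | b | c A4; A3 -> a b | b | b A1; A4 -> a; A1 -> a | b A3 c | b c

Nullable nonterminals: {A3}.
ε ∉ L(G), so no ε-production is kept.
For each production, add variants omitting each subset of nullable occurrences: S → A3 c c gives A3 c c | c c. A1 → b A3 c gives b A3 c | b c.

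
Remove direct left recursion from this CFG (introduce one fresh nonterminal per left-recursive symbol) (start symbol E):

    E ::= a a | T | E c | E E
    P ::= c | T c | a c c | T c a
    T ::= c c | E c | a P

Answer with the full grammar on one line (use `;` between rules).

E ::= a a E' | T E'; P ::= c | T c | a c c | T c a; T ::= c c | E c | a P; E' ::= c E' | E E' | ε

Left recursion appears on E.
For E: α = {c, E}, β = {a a, T}. Rewrite as E → β E' and E' → α E' | ε.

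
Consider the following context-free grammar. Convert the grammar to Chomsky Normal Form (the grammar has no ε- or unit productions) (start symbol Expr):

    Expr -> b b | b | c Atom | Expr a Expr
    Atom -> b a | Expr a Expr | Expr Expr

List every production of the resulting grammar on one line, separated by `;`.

Expr -> X1 X1 | b | X2 Atom | Expr Y1; Atom -> X1 X3 | Expr Y2 | Expr Expr; X1 -> b; X2 -> c; X3 -> a; Y1 -> X3 Expr; Y2 -> X3 Expr

Introduce a nonterminal for each terminal appearing in a rule of length ≥ 2: X1 → b, X2 → c, X3 → a.
Binarize each right-hand side of length ≥ 3 by chaining fresh nonterminals (Y1, Y2, …): affected rules were Expr → Expr X3 Expr; Atom → Expr X3 Expr.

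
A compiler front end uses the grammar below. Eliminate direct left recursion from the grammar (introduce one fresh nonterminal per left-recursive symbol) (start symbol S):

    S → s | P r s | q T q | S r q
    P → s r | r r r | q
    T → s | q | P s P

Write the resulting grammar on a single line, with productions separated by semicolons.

S → s S' | P r s S' | q T q S'; P → s r | r r r | q; T → s | q | P s P; S' → r q S' | ε

S is directly left-recursive.
For S: α = {r q}, β = {s, P r s, q T q}. Rewrite as S → β S' and S' → α S' | ε.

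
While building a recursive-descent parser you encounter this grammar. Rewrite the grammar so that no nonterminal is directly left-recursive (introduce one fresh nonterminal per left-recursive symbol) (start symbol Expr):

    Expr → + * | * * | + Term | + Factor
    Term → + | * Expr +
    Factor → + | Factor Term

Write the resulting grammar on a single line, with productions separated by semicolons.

Factor is directly left-recursive.
For Factor: α = {Term}, β = {+}. Rewrite as Factor → β Factor1 and Factor1 → α Factor1 | ε.

Expr → + * | * * | + Term | + Factor; Term → + | * Expr +; Factor → + Factor1; Factor1 → Term Factor1 | ε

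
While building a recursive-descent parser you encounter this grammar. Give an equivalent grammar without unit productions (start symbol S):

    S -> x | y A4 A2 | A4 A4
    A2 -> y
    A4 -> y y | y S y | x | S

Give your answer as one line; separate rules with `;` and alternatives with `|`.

Unit pairs: A4 ⇒* {S}.
For every A with A ⇒* B via unit rules, add B's non-unit alternatives to A; then delete every rule of the form X → Y.

S -> x | y A4 A2 | A4 A4; A2 -> y; A4 -> y y | y S y | x | y A4 A2 | A4 A4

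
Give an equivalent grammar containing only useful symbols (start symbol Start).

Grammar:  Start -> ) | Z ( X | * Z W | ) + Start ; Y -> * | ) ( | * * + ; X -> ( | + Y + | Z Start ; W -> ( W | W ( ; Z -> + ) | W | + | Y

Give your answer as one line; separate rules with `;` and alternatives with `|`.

Generating nonterminals: {Start, X, Y, Z}.
Reachable from Start after that: {Start, X, Y, Z}.
Removed useless symbols: {W} and every production mentioning them.

Start -> ) | Z ( X | ) + Start; Y -> * | ) ( | * * +; X -> ( | + Y + | Z Start; Z -> + ) | + | Y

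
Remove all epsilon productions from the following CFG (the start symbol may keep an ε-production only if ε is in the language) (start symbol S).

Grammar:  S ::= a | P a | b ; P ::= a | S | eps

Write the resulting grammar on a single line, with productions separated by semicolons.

S ::= a | P a | b; P ::= a | S

The nullable symbols are {P}.
ε ∉ L(G), so no ε-production is kept.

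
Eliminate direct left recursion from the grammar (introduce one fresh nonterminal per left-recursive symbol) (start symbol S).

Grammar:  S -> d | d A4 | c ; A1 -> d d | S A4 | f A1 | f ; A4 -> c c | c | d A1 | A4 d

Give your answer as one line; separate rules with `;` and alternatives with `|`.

Directly left-recursive nonterminal: A4.
For A4: α = {d}, β = {c c, c, d A1}. Rewrite as A4 → β A4' and A4' → α A4' | ε.

S -> d | d A4 | c; A1 -> d d | S A4 | f A1 | f; A4 -> c c A4' | c A4' | d A1 A4'; A4' -> d A4' | epsilon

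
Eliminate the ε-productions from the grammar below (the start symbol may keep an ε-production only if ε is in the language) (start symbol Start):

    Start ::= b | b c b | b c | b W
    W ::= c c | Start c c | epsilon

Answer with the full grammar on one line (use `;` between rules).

Start ::= b | b c b | b c | b W; W ::= c c | Start c c

Nullable set = {W}.
ε ∉ L(G), so no ε-production is kept.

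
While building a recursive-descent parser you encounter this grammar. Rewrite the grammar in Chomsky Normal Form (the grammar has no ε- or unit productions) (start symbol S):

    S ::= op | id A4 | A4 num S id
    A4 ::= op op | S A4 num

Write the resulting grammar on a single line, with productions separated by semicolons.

S ::= op | X1 A4 | A4 Y1; A4 ::= X3 X3 | S Y3; X1 ::= id; X2 ::= num; X3 ::= op; Y1 ::= X2 Y2; Y2 ::= S X1; Y3 ::= A4 X2

Introduce a nonterminal for each terminal appearing in a rule of length ≥ 2: X1 → id, X2 → num, X3 → op.
Binarize each right-hand side of length ≥ 3 by chaining fresh nonterminals (Y1, Y2, …): affected rules were S → A4 X2 S X1; A4 → S A4 X2.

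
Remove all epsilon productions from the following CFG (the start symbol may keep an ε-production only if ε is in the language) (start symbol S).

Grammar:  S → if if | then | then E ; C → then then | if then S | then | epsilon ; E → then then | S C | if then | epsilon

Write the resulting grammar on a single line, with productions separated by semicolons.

S → if if | then | then E; C → then then | if then S | then; E → then then | S C | S | if then

Nullable nonterminals: {C, E}.
ε ∉ L(G), so no ε-production is kept.
For each production, add variants omitting each subset of nullable occurrences: E → S C gives S C | S.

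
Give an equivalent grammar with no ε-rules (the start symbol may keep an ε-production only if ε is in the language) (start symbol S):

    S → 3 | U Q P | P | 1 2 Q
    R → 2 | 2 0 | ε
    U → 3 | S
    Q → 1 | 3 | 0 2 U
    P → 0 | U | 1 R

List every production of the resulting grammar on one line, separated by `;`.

Nullable set = {R}.
ε ∉ L(G), so no ε-production is kept.
Expand every rule over subsets of its nullable positions: P → 1 R gives 1 R | 1.

S → 3 | U Q P | P | 1 2 Q; R → 2 | 2 0; U → 3 | S; Q → 1 | 3 | 0 2 U; P → 0 | U | 1 R | 1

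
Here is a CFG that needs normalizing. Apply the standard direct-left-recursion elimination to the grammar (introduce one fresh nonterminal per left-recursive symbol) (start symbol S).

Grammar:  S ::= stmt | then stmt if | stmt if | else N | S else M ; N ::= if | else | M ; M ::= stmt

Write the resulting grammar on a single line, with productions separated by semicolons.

S ::= stmt S' | then stmt if S' | stmt if S' | else N S'; N ::= if | else | M; M ::= stmt; S' ::= else M S' | ε

S is directly left-recursive.
For S: α = {else M}, β = {stmt, then stmt if, stmt if, else N}. Rewrite as S → β S' and S' → α S' | ε.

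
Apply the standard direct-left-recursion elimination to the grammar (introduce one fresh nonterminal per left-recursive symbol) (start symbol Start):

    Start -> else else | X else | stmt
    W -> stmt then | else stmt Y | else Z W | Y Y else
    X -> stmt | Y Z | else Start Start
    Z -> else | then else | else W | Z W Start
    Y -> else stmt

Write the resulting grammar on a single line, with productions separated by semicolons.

Directly left-recursive nonterminal: Z.
For Z: α = {W Start}, β = {else, then else, else W}. Rewrite as Z → β Z1 and Z1 → α Z1 | ε.

Start -> else else | X else | stmt; W -> stmt then | else stmt Y | else Z W | Y Y else; X -> stmt | Y Z | else Start Start; Z -> else Z1 | then else Z1 | else W Z1; Y -> else stmt; Z1 -> W Start Z1 | ε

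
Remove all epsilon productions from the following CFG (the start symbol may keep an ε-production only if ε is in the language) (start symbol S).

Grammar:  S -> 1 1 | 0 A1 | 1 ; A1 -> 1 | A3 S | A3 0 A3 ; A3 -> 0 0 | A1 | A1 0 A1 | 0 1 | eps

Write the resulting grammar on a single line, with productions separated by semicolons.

S -> 1 1 | 0 A1 | 1; A1 -> 1 | A3 S | S | A3 0 A3 | A3 0 | 0 A3 | 0; A3 -> 0 0 | A1 | A1 0 A1 | 0 1

The nullable symbols are {A3}.
ε ∉ L(G), so no ε-production is kept.
Expand every rule over subsets of its nullable positions: A1 → A3 S gives A3 S | S. A1 → A3 0 A3 gives A3 0 A3 | A3 0 | 0 A3 | 0.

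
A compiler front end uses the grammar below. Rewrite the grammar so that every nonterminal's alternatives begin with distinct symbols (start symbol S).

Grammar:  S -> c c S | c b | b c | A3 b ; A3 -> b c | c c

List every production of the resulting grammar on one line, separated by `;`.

S -> b c | A3 b | c S'; A3 -> b c | c c; S' -> c S | b

S has alternatives sharing prefix 'c': factor to S → c S' with S' → c S | b.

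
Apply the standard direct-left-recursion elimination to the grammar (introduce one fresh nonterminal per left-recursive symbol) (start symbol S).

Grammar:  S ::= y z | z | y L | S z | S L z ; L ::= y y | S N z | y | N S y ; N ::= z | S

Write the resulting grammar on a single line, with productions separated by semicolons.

Left recursion appears on S.
For S: α = {z, L z}, β = {y z, z, y L}. Rewrite as S → β S' and S' → α S' | ε.

S ::= y z S' | z S' | y L S'; L ::= y y | S N z | y | N S y; N ::= z | S; S' ::= z S' | L z S' | ε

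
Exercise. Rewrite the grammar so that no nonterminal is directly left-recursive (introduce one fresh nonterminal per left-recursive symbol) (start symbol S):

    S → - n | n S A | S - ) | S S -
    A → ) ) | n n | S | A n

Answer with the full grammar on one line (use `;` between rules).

S → - n S' | n S A S'; A → ) ) A' | n n A' | S A'; S' → - ) S' | S - S' | ε; A' → n A' | ε

Directly left-recursive nonterminals: S, A.
For S: α = {- ), S -}, β = {- n, n S A}. Rewrite as S → β S' and S' → α S' | ε.
For A: α = {n}, β = {) ), n n, S}. Rewrite as A → β A' and A' → α A' | ε.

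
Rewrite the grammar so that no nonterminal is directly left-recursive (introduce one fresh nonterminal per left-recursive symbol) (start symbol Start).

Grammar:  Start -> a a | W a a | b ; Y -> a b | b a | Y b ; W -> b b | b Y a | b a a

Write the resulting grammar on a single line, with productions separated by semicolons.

Directly left-recursive nonterminal: Y.
For Y: α = {b}, β = {a b, b a}. Rewrite as Y → β Y1 and Y1 → α Y1 | ε.

Start -> a a | W a a | b; Y -> a b Y1 | b a Y1; W -> b b | b Y a | b a a; Y1 -> b Y1 | ε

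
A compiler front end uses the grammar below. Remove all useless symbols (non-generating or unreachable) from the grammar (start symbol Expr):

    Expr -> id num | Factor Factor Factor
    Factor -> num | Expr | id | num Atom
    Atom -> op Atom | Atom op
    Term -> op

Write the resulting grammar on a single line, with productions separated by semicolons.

Generating nonterminals: {Expr, Factor, Term}.
Reachable from Expr after that: {Expr, Factor}.
Removed useless symbols: {Atom, Term} and every production mentioning them.

Expr -> id num | Factor Factor Factor; Factor -> num | Expr | id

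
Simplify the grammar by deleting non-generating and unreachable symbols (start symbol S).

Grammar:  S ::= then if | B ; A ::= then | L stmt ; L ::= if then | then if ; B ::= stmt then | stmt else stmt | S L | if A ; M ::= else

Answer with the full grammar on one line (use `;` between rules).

Generating nonterminals: {A, B, L, M, S}.
Reachable from S after that: {A, B, L, S}.
Removed useless symbols: {M} and every production mentioning them.

S ::= then if | B; A ::= then | L stmt; L ::= if then | then if; B ::= stmt then | stmt else stmt | S L | if A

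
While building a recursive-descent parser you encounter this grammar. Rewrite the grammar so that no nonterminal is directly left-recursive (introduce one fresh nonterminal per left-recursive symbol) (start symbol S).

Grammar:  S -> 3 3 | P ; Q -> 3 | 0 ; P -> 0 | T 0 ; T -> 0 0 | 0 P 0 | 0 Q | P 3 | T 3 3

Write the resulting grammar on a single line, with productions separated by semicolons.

S -> 3 3 | P; Q -> 3 | 0; P -> 0 | T 0; T -> 0 0 T' | 0 P 0 T' | 0 Q T' | P 3 T'; T' -> 3 3 T' | ε

Left recursion appears on T.
For T: α = {3 3}, β = {0 0, 0 P 0, 0 Q, P 3}. Rewrite as T → β T' and T' → α T' | ε.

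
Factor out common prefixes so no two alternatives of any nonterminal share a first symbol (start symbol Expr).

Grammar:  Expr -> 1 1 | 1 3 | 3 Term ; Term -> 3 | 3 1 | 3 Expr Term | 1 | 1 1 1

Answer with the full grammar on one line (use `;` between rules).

Expr has alternatives sharing prefix '1': factor to Expr → 1 Expr1 with Expr1 → 1 | 3.
Term has alternatives sharing prefix '3': factor to Term → 3 Term1 with Term1 → ε | 1 | Expr Term.
Term has alternatives sharing prefix '1': factor to Term → 1 Term2 with Term2 → ε | 1 1.

Expr -> 3 Term | 1 Expr1; Term -> 3 Term1 | 1 Term2; Expr1 -> 1 | 3; Term1 -> eps | 1 | Expr Term; Term2 -> eps | 1 1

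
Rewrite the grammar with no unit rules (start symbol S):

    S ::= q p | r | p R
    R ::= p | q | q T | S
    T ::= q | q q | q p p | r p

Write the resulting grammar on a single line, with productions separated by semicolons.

S ::= q p | r | p R; R ::= q p | r | p R | p | q | q T; T ::= q | q q | q p p | r p

Unit pairs: R ⇒* {S}.
Replace each nonterminal's rules with the union of the non-unit rules of every nonterminal it unit-derives.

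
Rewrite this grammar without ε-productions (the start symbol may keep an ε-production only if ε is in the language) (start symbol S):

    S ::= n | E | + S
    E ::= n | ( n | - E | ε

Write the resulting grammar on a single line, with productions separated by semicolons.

Nullable set = {E, S}.
ε ∈ L(G) since S is nullable, so keep S → ε.
For each production, add variants omitting each subset of nullable occurrences: S → + S gives + S | +. E → - E gives - E | -.

S ::= n | E | + S | + | ε; E ::= n | ( n | - E | -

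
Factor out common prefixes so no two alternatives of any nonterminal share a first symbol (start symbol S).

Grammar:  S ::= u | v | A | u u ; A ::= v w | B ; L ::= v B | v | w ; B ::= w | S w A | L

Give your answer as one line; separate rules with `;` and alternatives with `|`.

S ::= v | A | u S'; A ::= v w | B; L ::= w | v L'; B ::= w | S w A | L; S' ::= eps | u; L' ::= B | eps

S has alternatives sharing prefix 'u': factor to S → u S' with S' → ε | u.
L has alternatives sharing prefix 'v': factor to L → v L' with L' → B | ε.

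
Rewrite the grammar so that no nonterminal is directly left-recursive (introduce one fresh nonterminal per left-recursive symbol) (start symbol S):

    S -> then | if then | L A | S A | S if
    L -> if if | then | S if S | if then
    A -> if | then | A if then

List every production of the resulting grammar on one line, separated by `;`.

S -> then S' | if then S' | L A S'; L -> if if | then | S if S | if then; A -> if A' | then A'; S' -> A S' | if S' | ε; A' -> if then A' | ε

Left recursion appears on S, A.
For S: α = {A, if}, β = {then, if then, L A}. Rewrite as S → β S' and S' → α S' | ε.
For A: α = {if then}, β = {if, then}. Rewrite as A → β A' and A' → α A' | ε.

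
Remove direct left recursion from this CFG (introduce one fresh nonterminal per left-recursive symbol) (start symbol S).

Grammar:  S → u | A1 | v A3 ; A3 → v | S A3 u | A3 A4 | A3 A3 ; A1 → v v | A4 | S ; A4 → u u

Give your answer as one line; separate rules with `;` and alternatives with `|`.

S → u | A1 | v A3; A3 → v A3' | S A3 u A3'; A1 → v v | A4 | S; A4 → u u; A3' → A4 A3' | A3 A3' | ε

A3 is directly left-recursive.
For A3: α = {A4, A3}, β = {v, S A3 u}. Rewrite as A3 → β A3' and A3' → α A3' | ε.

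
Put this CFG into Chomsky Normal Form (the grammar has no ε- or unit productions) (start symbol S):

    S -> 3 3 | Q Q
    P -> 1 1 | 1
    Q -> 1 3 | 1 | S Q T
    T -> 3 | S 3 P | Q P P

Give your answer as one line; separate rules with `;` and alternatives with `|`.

S -> X1 X1 | Q Q; P -> X2 X2 | 1; Q -> X2 X1 | 1 | S Y1; T -> 3 | S Y2 | Q Y3; X1 -> 3; X2 -> 1; Y1 -> Q T; Y2 -> X1 P; Y3 -> P P

Introduce a nonterminal for each terminal appearing in a rule of length ≥ 2: X1 → 3, X2 → 1.
Binarize each right-hand side of length ≥ 3 by chaining fresh nonterminals (Y1, Y2, …): affected rules were Q → S Q T; T → S X1 P; T → Q P P.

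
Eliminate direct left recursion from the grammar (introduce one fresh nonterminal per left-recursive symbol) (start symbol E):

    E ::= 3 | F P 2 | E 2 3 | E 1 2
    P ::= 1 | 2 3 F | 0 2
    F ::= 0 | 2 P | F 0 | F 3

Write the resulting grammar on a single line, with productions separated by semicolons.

Directly left-recursive nonterminals: E, F.
For E: α = {2 3, 1 2}, β = {3, F P 2}. Rewrite as E → β E' and E' → α E' | ε.
For F: α = {0, 3}, β = {0, 2 P}. Rewrite as F → β F' and F' → α F' | ε.

E ::= 3 E' | F P 2 E'; P ::= 1 | 2 3 F | 0 2; F ::= 0 F' | 2 P F'; E' ::= 2 3 E' | 1 2 E' | ε; F' ::= 0 F' | 3 F' | ε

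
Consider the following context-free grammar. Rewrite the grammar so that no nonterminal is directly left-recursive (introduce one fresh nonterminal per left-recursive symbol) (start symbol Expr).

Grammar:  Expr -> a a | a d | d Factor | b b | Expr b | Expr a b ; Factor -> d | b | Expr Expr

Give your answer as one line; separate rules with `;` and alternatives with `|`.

Left recursion appears on Expr.
For Expr: α = {b, a b}, β = {a a, a d, d Factor, b b}. Rewrite as Expr → β Expr1 and Expr1 → α Expr1 | ε.

Expr -> a a Expr1 | a d Expr1 | d Factor Expr1 | b b Expr1; Factor -> d | b | Expr Expr; Expr1 -> b Expr1 | a b Expr1 | eps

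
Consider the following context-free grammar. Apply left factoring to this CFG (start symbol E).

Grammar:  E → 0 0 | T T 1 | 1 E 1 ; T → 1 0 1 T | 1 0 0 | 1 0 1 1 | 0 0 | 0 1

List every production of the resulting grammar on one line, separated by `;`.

T has alternatives sharing prefix '1 0': factor to T → 1 0 T' with T' → 1 T | 0 | 1 1.
T has alternatives sharing prefix '0': factor to T → 0 T'' with T'' → 0 | 1.
T' has alternatives sharing prefix '1': factor to T' → 1 T''' with T''' → T | 1.

E → 0 0 | T T 1 | 1 E 1; T → 1 0 T' | 0 T''; T' → 0 | 1 T'''; T'' → 0 | 1; T''' → T | 1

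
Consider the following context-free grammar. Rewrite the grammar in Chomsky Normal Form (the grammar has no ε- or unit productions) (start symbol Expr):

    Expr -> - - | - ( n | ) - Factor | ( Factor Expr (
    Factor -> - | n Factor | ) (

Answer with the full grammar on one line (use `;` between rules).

Expr -> X1 X1 | X1 Y1 | X4 Y2 | X2 Y3; Factor -> - | X3 Factor | X4 X2; X1 -> -; X2 -> (; X3 -> n; X4 -> ); Y1 -> X2 X3; Y2 -> X1 Factor; Y3 -> Factor Y4; Y4 -> Expr X2

Introduce a nonterminal for each terminal appearing in a rule of length ≥ 2: X1 → -, X2 → (, X3 → n, X4 → ).
Binarize each right-hand side of length ≥ 3 by chaining fresh nonterminals (Y1, Y2, …): affected rules were Expr → X1 X2 X3; Expr → X4 X1 Factor; Expr → X2 Factor Expr X2.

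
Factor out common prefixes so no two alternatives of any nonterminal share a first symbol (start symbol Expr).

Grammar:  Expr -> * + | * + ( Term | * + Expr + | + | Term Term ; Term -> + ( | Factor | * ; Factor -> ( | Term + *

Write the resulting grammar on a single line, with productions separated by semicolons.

Expr -> + | Term Term | * + Expr1; Term -> + ( | Factor | *; Factor -> ( | Term + *; Expr1 -> epsilon | ( Term | Expr +

Expr has alternatives sharing prefix '* +': factor to Expr → * + Expr1 with Expr1 → ε | ( Term | Expr +.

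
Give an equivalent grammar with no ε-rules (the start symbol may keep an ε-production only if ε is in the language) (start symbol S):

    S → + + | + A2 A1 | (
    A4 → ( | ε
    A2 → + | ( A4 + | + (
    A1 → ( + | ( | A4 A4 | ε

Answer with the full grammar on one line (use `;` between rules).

S → + + | + A2 A1 | + A2 | (; A4 → (; A2 → + | ( A4 + | ( + | + (; A1 → ( + | ( | A4 A4 | A4

The nullable symbols are {A1, A4}.
ε ∉ L(G), so no ε-production is kept.
Expand every rule over subsets of its nullable positions: S → + A2 A1 gives + A2 A1 | + A2. A2 → ( A4 + gives ( A4 + | ( +. A1 → A4 A4 gives A4 A4 | A4.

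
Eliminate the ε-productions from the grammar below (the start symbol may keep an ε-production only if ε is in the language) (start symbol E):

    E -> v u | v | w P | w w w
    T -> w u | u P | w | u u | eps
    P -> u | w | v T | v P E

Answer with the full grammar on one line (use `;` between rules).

E -> v u | v | w P | w w w; T -> w u | u P | w | u u; P -> u | w | v T | v | v P E

The nullable symbols are {T}.
ε ∉ L(G), so no ε-production is kept.
Expand every rule over subsets of its nullable positions: P → v T gives v T | v.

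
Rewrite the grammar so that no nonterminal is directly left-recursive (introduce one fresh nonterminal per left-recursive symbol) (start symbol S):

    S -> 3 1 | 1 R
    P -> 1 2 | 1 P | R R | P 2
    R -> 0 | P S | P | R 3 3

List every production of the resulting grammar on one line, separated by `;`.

Left recursion appears on P, R.
For P: α = {2}, β = {1 2, 1 P, R R}. Rewrite as P → β P' and P' → α P' | ε.
For R: α = {3 3}, β = {0, P S, P}. Rewrite as R → β R' and R' → α R' | ε.

S -> 3 1 | 1 R; P -> 1 2 P' | 1 P P' | R R P'; R -> 0 R' | P S R' | P R'; P' -> 2 P' | eps; R' -> 3 3 R' | eps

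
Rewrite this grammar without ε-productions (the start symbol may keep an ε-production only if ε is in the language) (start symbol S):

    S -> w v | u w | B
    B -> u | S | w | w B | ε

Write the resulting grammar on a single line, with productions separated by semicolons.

S -> w v | u w | B | ε; B -> u | S | w | w B

Nullable set = {B, S}.
ε ∈ L(G) since S is nullable, so keep S → ε.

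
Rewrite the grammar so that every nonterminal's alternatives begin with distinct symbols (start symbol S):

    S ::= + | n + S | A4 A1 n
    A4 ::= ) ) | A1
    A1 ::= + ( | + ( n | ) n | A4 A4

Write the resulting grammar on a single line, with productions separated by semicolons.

S ::= + | n + S | A4 A1 n; A4 ::= ) ) | A1; A1 ::= ) n | A4 A4 | + ( A1'; A1' ::= ε | n

A1 has alternatives sharing prefix '+ (': factor to A1 → + ( A1' with A1' → ε | n.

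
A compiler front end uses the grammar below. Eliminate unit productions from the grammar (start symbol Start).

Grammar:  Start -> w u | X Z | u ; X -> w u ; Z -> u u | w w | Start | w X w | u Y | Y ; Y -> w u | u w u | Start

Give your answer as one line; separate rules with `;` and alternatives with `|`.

Unit pairs: Y ⇒* {Start}; Z ⇒* {Start, Y}.
Replace each nonterminal's rules with the union of the non-unit rules of every nonterminal it unit-derives.

Start -> w u | X Z | u; X -> w u; Z -> u u | w w | w X w | u Y | w u | X Z | u | u w u; Y -> w u | X Z | u | u w u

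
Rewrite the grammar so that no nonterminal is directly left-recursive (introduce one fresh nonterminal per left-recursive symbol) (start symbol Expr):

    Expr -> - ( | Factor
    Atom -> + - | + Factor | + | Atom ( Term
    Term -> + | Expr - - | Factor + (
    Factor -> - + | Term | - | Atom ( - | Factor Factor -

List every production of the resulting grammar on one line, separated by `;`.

Left recursion appears on Atom, Factor.
For Atom: α = {( Term}, β = {+ -, + Factor, +}. Rewrite as Atom → β Atom1 and Atom1 → α Atom1 | ε.
For Factor: α = {Factor -}, β = {- +, Term, -, Atom ( -}. Rewrite as Factor → β Factor1 and Factor1 → α Factor1 | ε.

Expr -> - ( | Factor; Atom -> + - Atom1 | + Factor Atom1 | + Atom1; Term -> + | Expr - - | Factor + (; Factor -> - + Factor1 | Term Factor1 | - Factor1 | Atom ( - Factor1; Atom1 -> ( Term Atom1 | epsilon; Factor1 -> Factor - Factor1 | epsilon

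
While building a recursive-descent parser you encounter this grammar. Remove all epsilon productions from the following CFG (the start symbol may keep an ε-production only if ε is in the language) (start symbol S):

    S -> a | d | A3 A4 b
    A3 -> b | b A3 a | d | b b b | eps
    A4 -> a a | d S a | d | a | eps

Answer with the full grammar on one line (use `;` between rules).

S -> a | d | A3 A4 b | A3 b | A4 b | b; A3 -> b | b A3 a | b a | d | b b b; A4 -> a a | d S a | d | a

The nullable symbols are {A3, A4}.
ε ∉ L(G), so no ε-production is kept.
Add the nullable-subset variants: S → A3 A4 b gives A3 A4 b | A3 b | A4 b | b. A3 → b A3 a gives b A3 a | b a.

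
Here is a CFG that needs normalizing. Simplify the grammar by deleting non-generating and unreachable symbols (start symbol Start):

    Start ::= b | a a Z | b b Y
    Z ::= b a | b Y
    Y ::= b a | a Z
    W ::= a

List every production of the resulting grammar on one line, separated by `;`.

Generating nonterminals: {Start, W, Y, Z}.
Reachable from Start after that: {Start, Y, Z}.
Removed useless symbols: {W} and every production mentioning them.

Start ::= b | a a Z | b b Y; Z ::= b a | b Y; Y ::= b a | a Z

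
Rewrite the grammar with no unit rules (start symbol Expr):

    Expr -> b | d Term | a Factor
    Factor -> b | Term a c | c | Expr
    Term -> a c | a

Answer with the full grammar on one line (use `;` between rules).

Unit pairs: Factor ⇒* {Expr}.
For every A with A ⇒* B via unit rules, add B's non-unit alternatives to A; then delete every rule of the form X → Y.

Expr -> b | d Term | a Factor; Factor -> b | Term a c | c | d Term | a Factor; Term -> a c | a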